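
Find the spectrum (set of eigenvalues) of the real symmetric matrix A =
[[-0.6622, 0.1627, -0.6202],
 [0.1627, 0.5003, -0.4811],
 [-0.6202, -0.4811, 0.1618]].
sigma(A) ≈ {-1, 0, 1}

A is real symmetric, so its spectrum consists of real eigenvalues. Expanding the characteristic polynomial of the displayed matrix gives
  det(λ I - A) = p(λ) = λ^3 + (0)λ^2 + (-1)λ + (0).
Solving p(λ) = 0 yields eigenvalues ≈ -1, 0, 1. (A is shown rounded to 4 decimals, so these recover the underlying integer eigenvalues to within that precision.)
Verification: the trace of A = 0 equals the sum of eigenvalues 0, and det(A) ≈ 0.0000 matches the eigenvalue product 0.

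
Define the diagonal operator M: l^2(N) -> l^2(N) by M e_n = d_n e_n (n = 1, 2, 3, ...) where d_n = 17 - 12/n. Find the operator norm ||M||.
||M|| = 17

For a diagonal operator on l^2 with entries d_n, ||M|| = sup_n |d_n|. Here d_1 = 5, d_2 = 11, ..., and d_n = 17 - 12/n increases monotonically toward 17. All terms lie in [5, 17), so |d_n| = d_n and the supremum is the limit 17, which is not attained by any individual d_n. Hence ||M|| = 17.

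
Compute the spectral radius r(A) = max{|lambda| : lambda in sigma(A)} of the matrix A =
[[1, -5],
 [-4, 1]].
r(A) = (2 + sqrt(80))/2 ≈ 5.4721

The eigenvalues of A are the roots of its characteristic polynomial. With M = A (coefficients from the trace and determinant):
  p(λ) = det(λ I - M) = λ^2 - 2λ - 19.
For λ^2 - 2λ - 19 the discriminant is 80. It is nonnegative but not a perfect square, so the roots are real and irrational: λ = (2 ± sqrt(80))/2 ≈ 5.4721, -3.4721.
Thus the eigenvalues (to 4 decimals) are 5.4721 (modulus 5.4721); -3.4721 (modulus 3.4721). The spectral radius is the largest modulus: r(A) = (2 + sqrt(80))/2 ≈ 5.4721. (Cross-check: r(A) ≤ ||A||_2 ≈ 5.618; equality holds whenever A is normal, though it can also hold for some non-normal A.)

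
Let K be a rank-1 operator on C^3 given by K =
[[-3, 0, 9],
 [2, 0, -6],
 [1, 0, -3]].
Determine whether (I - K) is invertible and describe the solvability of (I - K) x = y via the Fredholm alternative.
(I - K) is invertible (det(I - K) = 7 ≠ 0), so for every y in C^3 the equation (I - K) x = y has a unique solution.

K has rank 1, so it is an outer product K = u v^T: every row of K is a multiple of one row vector. Reading off the entries, u = (-3, 2, 1) and v = (1, 0, -3) (row i of K equals u_i·v^T). A rank-one matrix u v^T satisfies K u = u (v·u) and kills the (2)-dimensional subspace v^⊥, so its characteristic polynomial is lambda^2 (lambda - v·u) with v·u = tr K = -6. Hence the eigenvalues of I - K are 1 (multiplicity 2) and 1 - (-6) = 7, so det(I - K) = 7. (Direct check: I - K =
[[4, 0, -9],
 [-2, 1, 6],
 [-1, 0, 4]]
has determinant 7.) The finite-dimensional Fredholm alternative says: either (I - K) is invertible, or ker(I - K) ≠ {0} and then range(I - K) = ker((I - K)^*)^⊥, with dim ker(I - K) = dim ker((I - K)^*). Since det(I - K) ≠ 0, 1 is not an eigenvalue of K and ker(I - K) = {0}, so we are in the first case: for every y there is a unique x = (I - K)^(-1) y. Explicitly, by the Sherman–Morrison formula, (I - u v^T)^(-1) = I + u v^T/(1 - v·u), i.e. (I - K)^(-1) = I + K/(7).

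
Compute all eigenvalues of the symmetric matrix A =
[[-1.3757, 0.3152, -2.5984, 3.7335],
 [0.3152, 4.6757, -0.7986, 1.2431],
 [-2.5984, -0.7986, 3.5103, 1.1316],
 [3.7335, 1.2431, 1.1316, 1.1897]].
sigma(A) ≈ {-5, 3, 4, 6}

A is real symmetric, so its spectrum consists of real eigenvalues. Expanding the characteristic polynomial of the displayed matrix gives
  det(λ I - A) = p(λ) = λ^4 + (-8)λ^3 + (-11)λ^2 + (197.9979)λ + (-359.9951).
Solving p(λ) = 0 yields eigenvalues ≈ -5, 3, 4, 6. (A is shown rounded to 4 decimals, so these recover the underlying integer eigenvalues to within that precision.)
Verification: the trace of A = 8 equals the sum of eigenvalues 8, and det(A) ≈ -359.9951 matches the eigenvalue product -360.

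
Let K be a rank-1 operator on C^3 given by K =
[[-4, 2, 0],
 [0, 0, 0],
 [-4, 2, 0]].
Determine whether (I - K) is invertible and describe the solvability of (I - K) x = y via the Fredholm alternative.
(I - K) is invertible (det(I - K) = 5 ≠ 0), so for every y in C^3 the equation (I - K) x = y has a unique solution.

K has rank 1, so it is an outer product K = u v^T: every row of K is a multiple of one row vector. Reading off the entries, u = (2, 0, 2) and v = (-2, 1, 0) (row i of K equals u_i·v^T). A rank-one matrix u v^T satisfies K u = u (v·u) and kills the (2)-dimensional subspace v^⊥, so its characteristic polynomial is lambda^2 (lambda - v·u) with v·u = tr K = -4. Hence the eigenvalues of I - K are 1 (multiplicity 2) and 1 - (-4) = 5, so det(I - K) = 5. (Direct check: I - K =
[[5, -2, 0],
 [0, 1, 0],
 [4, -2, 1]]
has determinant 5.) The finite-dimensional Fredholm alternative says: either (I - K) is invertible, or ker(I - K) ≠ {0} and then range(I - K) = ker((I - K)^*)^⊥, with dim ker(I - K) = dim ker((I - K)^*). Since det(I - K) ≠ 0, 1 is not an eigenvalue of K and ker(I - K) = {0}, so we are in the first case: for every y there is a unique x = (I - K)^(-1) y. Explicitly, by the Sherman–Morrison formula, (I - u v^T)^(-1) = I + u v^T/(1 - v·u), i.e. (I - K)^(-1) = I + K/(5).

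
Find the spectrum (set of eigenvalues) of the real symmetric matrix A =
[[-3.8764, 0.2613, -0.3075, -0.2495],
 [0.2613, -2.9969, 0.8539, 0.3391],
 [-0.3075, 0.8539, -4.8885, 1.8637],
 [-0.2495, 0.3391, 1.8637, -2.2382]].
sigma(A) ≈ {-6, -4, -3, -1}

A is real symmetric, so its spectrum consists of real eigenvalues. Expanding the characteristic polynomial of the displayed matrix gives
  det(λ I - A) = p(λ) = λ^4 + (14)λ^3 + (67)λ^2 + (126)λ + (72).
Solving p(λ) = 0 yields eigenvalues ≈ -6, -4, -3, -1. (A is shown rounded to 4 decimals, so these recover the underlying integer eigenvalues to within that precision.)
Verification: the trace of A = -14 equals the sum of eigenvalues -14, and det(A) ≈ 71.9999 matches the eigenvalue product 72.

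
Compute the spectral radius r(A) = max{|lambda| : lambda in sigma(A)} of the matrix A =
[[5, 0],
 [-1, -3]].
r(A) = 5

The eigenvalues of A are the roots of its characteristic polynomial. With M = A (coefficients from the trace and determinant):
  p(λ) = det(λ I - M) = λ^2 - 2λ - 15.
For λ^2 - 2λ - 15 the discriminant is 64. It is a perfect square (8^2), so the roots are rational: λ = (2 ± 8)/2 = 5, -3.
Thus the eigenvalues (to 4 decimals) are 5 (modulus 5); -3 (modulus 3). The spectral radius is the largest modulus: r(A) = 5. (Cross-check: r(A) ≤ ||A||_2 ≈ 5.1492; equality holds whenever A is normal, though it can also hold for some non-normal A.)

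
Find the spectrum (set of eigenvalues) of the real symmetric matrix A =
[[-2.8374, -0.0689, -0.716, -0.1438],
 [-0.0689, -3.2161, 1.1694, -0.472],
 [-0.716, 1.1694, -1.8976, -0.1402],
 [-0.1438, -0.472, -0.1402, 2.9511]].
sigma(A) ≈ {-4, -3, -1, 3}

A is real symmetric, so its spectrum consists of real eigenvalues. Expanding the characteristic polynomial of the displayed matrix gives
  det(λ I - A) = p(λ) = λ^4 + (5)λ^3 + (-5)λ^2 + (-45)λ + (-36).
Solving p(λ) = 0 yields eigenvalues ≈ -4, -3, -1, 3. (A is shown rounded to 4 decimals, so these recover the underlying integer eigenvalues to within that precision.)
Verification: the trace of A = -5 equals the sum of eigenvalues -5, and det(A) ≈ -35.9994 matches the eigenvalue product -36.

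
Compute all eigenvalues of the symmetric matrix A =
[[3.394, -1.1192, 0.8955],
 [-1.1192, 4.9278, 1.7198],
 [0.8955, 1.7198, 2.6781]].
sigma(A) ≈ {1, 4, 6}

A is real symmetric, so its spectrum consists of real eigenvalues. Expanding the characteristic polynomial of the displayed matrix gives
  det(λ I - A) = p(λ) = λ^3 + (-11)λ^2 + (34)λ + (-23.999).
Solving p(λ) = 0 yields eigenvalues ≈ 1, 4, 6. (A is shown rounded to 4 decimals, so these recover the underlying integer eigenvalues to within that precision.)
Verification: the trace of A = 11 equals the sum of eigenvalues 11, and det(A) ≈ 23.9990 matches the eigenvalue product 24.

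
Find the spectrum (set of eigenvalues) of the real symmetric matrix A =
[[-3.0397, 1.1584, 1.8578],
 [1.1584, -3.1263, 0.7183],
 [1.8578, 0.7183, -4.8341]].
sigma(A) ≈ {-6, -4, -1}

A is real symmetric, so its spectrum consists of real eigenvalues. Expanding the characteristic polynomial of the displayed matrix gives
  det(λ I - A) = p(λ) = λ^3 + (11)λ^2 + (34)λ + (24.0015).
Solving p(λ) = 0 yields eigenvalues ≈ -6, -4, -1. (A is shown rounded to 4 decimals, so these recover the underlying integer eigenvalues to within that precision.)
Verification: the trace of A = -11 equals the sum of eigenvalues -11, and det(A) ≈ -24.0015 matches the eigenvalue product -24.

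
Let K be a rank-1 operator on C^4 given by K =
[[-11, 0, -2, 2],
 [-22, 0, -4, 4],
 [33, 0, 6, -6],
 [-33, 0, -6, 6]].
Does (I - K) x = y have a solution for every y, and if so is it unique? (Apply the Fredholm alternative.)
(I - K) is singular (det(I - K) = 0, i.e. 1 ∈ sigma(K)). (I - K) x = y is solvable iff y ⊥ ker((I - K)^*) = span{(-11, 0, -2, 2)}, i.e. iff -11y_1 - 2y_3 + 2y_4 = 0. When solvable, the solutions are x = y + c·(1, 2, -3, 3), c arbitrary (ker(I - K) = span{(1, 2, -3, 3)}, dimension 1).

K has rank 1, so it is an outer product K = u v^T: every row of K is a multiple of one row vector. Reading off the entries, u = (1, 2, -3, 3) and v = (-11, 0, -2, 2) (row i of K equals u_i·v^T). A rank-one matrix u v^T satisfies K u = u (v·u) and kills the (3)-dimensional subspace v^⊥, so its characteristic polynomial is lambda^3 (lambda - v·u) with v·u = tr K = 1. Hence the eigenvalues of I - K are 1 (multiplicity 3) and 1 - (1) = 0, so det(I - K) = 0. (Direct check: I - K =
[[12, 0, 2, -2],
 [22, 1, 4, -4],
 [-33, 0, -5, 6],
 [33, 0, 6, -5]]
has determinant 0.) So 1 is an eigenvalue of K and (I - K) is not invertible. The finite-dimensional Fredholm alternative says: either (I - K) is invertible, or ker(I - K) ≠ {0} and then range(I - K) = ker((I - K)^*)^⊥, with dim ker(I - K) = dim ker((I - K)^*). We are in the second case, so we need both kernels. Kernel of I - K: (I - K) u = u - u (v·u) = u - u = 0, so ker(I - K) = span{u} = span{(1, 2, -3, 3)} (it is exactly 1-dimensional because rank(I - K) = 3). Kernel of the adjoint: K is real, so (I - K)^* = I - K^T = I - v u^T, and (I - v u^T) v = v - v (u·v) = 0; hence ker((I - K)^*) = span{v} = span{(-11, 0, -2, 2)}. Therefore (I - K) x = y is solvable iff <y, v> = 0, i.e. iff -11y_1 - 2y_3 + 2y_4 = 0. When this holds, K y = u (v·y) = 0, so (I - K) y = y and x = y is a particular solution; the full solution set is the line x = y + c·u = y + c·(1, 2, -3, 3), c ∈ C.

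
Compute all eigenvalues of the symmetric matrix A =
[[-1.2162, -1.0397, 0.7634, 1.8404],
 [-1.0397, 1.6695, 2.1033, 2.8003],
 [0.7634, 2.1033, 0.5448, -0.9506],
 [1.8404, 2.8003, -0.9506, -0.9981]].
sigma(A) ≈ {-5, 0, 1, 4}

A is real symmetric, so its spectrum consists of real eigenvalues. Expanding the characteristic polynomial of the displayed matrix gives
  det(λ I - A) = p(λ) = λ^4 + (0)λ^3 + (-21)λ^2 + (20)λ + (0).
Solving p(λ) = 0 yields eigenvalues ≈ -5, 0, 1, 4. (A is shown rounded to 4 decimals, so these recover the underlying integer eigenvalues to within that precision.)
Verification: the trace of A = 0 equals the sum of eigenvalues 0, and det(A) ≈ -0.0003 matches the eigenvalue product 0.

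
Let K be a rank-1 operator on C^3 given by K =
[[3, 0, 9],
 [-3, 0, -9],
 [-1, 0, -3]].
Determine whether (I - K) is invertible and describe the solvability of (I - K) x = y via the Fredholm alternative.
(I - K) is invertible (det(I - K) = 1 ≠ 0), so for every y in C^3 the equation (I - K) x = y has a unique solution.

K has rank 1, so it is an outer product K = u v^T: every row of K is a multiple of one row vector. Reading off the entries, u = (-3, 3, 1) and v = (-1, 0, -3) (row i of K equals u_i·v^T). A rank-one matrix u v^T satisfies K u = u (v·u) and kills the (2)-dimensional subspace v^⊥, so its characteristic polynomial is lambda^2 (lambda - v·u) with v·u = tr K = 0. Hence the eigenvalues of I - K are 1 (multiplicity 2) and 1 - (0) = 1, so det(I - K) = 1. (Direct check: I - K =
[[-2, 0, -9],
 [3, 1, 9],
 [1, 0, 4]]
has determinant 1.) The finite-dimensional Fredholm alternative says: either (I - K) is invertible, or ker(I - K) ≠ {0} and then range(I - K) = ker((I - K)^*)^⊥, with dim ker(I - K) = dim ker((I - K)^*). Since det(I - K) ≠ 0, 1 is not an eigenvalue of K and ker(I - K) = {0}, so we are in the first case: for every y there is a unique x = (I - K)^(-1) y. Explicitly, by the Sherman–Morrison formula, (I - u v^T)^(-1) = I + u v^T/(1 - v·u), i.e. (I - K)^(-1) = I + K.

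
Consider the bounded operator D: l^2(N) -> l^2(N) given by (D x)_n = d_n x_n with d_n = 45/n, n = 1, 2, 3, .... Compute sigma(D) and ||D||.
sigma(D) = {45/n : n ≥ 1} ∪ {0}; ||D|| = 45

A bounded diagonal operator on l^2 with diagonal entries d_n has spectrum equal to the closure of {d_n : n ≥ 1}: every d_n is an eigenvalue (with eigenvector e_n), so {d_n} ⊂ sigma(D); the spectrum is closed, so its closure is too; and for lambda not in the closure, (D - lambda I) has bounded inverse (the diagonal entries 1/(d_n - lambda) are bounded). For our sequence d_n = 45/n, n = 1, 2, 3, ...:
  - {d_n} = {45/n : n ≥ 1}; the only limit point is 0
  - closure = {45/n : n ≥ 1} ∪ {0}
For the norm: a diagonal operator has ||D|| = sup_n |d_n|. Here d_n = 45/n is positive and decreasing, so sup_n |d_n| = d_1 = 45. So ||D|| = 45.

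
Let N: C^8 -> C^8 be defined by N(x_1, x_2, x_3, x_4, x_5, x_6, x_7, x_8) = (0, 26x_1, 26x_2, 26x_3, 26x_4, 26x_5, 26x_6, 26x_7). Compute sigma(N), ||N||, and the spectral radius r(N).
sigma(N) = {0}; ||N|| = 26; r(N) = 0. (N is nilpotent with N^8 = 0.)

On C^8, N is a strictly lower-triangular matrix with 26 on the subdiagonal and zeros elsewhere, so its characteristic polynomial is lambda^8 and every eigenvalue is 0: sigma(N) = {0}. For the operator norm, N e_i = 26e_{i+1} for i = 1, ..., 7 and N e_8 = 0, so the singular values of N are 26 (with multiplicity 7) and 0; hence ||N|| = 26. The spectral radius r(N) = max|lambda| = 0. Note ||N|| > r(N) — characteristic of non-normal nilpotent operators. Indeed N^8 = 0.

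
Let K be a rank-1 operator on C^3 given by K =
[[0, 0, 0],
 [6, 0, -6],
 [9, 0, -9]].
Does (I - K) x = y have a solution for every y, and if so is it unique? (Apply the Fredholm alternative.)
(I - K) is invertible (det(I - K) = 10 ≠ 0), so for every y in C^3 the equation (I - K) x = y has a unique solution.

K has rank 1, so it is an outer product K = u v^T: every row of K is a multiple of one row vector. Reading off the entries, u = (0, 2, 3) and v = (3, 0, -3) (row i of K equals u_i·v^T). A rank-one matrix u v^T satisfies K u = u (v·u) and kills the (2)-dimensional subspace v^⊥, so its characteristic polynomial is lambda^2 (lambda - v·u) with v·u = tr K = -9. Hence the eigenvalues of I - K are 1 (multiplicity 2) and 1 - (-9) = 10, so det(I - K) = 10. (Direct check: I - K =
[[1, 0, 0],
 [-6, 1, 6],
 [-9, 0, 10]]
has determinant 10.) The finite-dimensional Fredholm alternative says: either (I - K) is invertible, or ker(I - K) ≠ {0} and then range(I - K) = ker((I - K)^*)^⊥, with dim ker(I - K) = dim ker((I - K)^*). Since det(I - K) ≠ 0, 1 is not an eigenvalue of K and ker(I - K) = {0}, so we are in the first case: for every y there is a unique x = (I - K)^(-1) y. Explicitly, by the Sherman–Morrison formula, (I - u v^T)^(-1) = I + u v^T/(1 - v·u), i.e. (I - K)^(-1) = I + K/(10).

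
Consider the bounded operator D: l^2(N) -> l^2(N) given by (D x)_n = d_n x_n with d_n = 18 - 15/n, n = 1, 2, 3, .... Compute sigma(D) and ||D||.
sigma(D) = {18 - 15/n : n ≥ 1} ∪ {18}; ||D|| = 18

A bounded diagonal operator on l^2 with diagonal entries d_n has spectrum equal to the closure of {d_n : n ≥ 1}: every d_n is an eigenvalue (with eigenvector e_n), so {d_n} ⊂ sigma(D); the spectrum is closed, so its closure is too; and for lambda not in the closure, (D - lambda I) has bounded inverse (the diagonal entries 1/(d_n - lambda) are bounded). For our sequence d_n = 18 - 15/n, n = 1, 2, 3, ...:
  - {d_n} = {18 - 15/n : n ≥ 1}; the only limit point is 18
  - closure = {18 - 15/n : n ≥ 1} ∪ {18}
For the norm: a diagonal operator has ||D|| = sup_n |d_n|. Here d_n = 18 - 15/n increases monotonically from d_1 = 3 toward 18, with all terms in [3, 18); so sup_n |d_n| = 18 (the supremum is the limit, not attained). So ||D|| = 18.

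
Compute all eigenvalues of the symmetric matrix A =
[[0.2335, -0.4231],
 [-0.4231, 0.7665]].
sigma(A) ≈ {0, 1}

A is real symmetric, so its spectrum consists of real eigenvalues. Expanding the characteristic polynomial of the displayed matrix gives
  det(λ I - A) = p(λ) = λ^2 + (-1)λ + (0).
Solving p(λ) = 0 yields eigenvalues ≈ 0, 1. (A is shown rounded to 4 decimals, so these recover the underlying integer eigenvalues to within that precision.)
Verification: the trace of A = 1 equals the sum of eigenvalues 1, and det(A) ≈ -0.0000 matches the eigenvalue product 0.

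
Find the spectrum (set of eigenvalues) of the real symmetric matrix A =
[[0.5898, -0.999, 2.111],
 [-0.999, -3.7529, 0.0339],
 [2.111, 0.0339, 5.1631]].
sigma(A) ≈ {-4, 0, 6}

A is real symmetric, so its spectrum consists of real eigenvalues. Expanding the characteristic polynomial of the displayed matrix gives
  det(λ I - A) = p(λ) = λ^3 + (-2)λ^2 + (-24)λ + (0).
Solving p(λ) = 0 yields eigenvalues ≈ -4, 0, 6. (A is shown rounded to 4 decimals, so these recover the underlying integer eigenvalues to within that precision.)
Verification: the trace of A = 2 equals the sum of eigenvalues 2, and det(A) ≈ -0.0006 matches the eigenvalue product 0.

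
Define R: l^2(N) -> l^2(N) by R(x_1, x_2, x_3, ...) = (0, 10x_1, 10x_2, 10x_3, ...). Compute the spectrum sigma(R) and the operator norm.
sigma(R) = closed disk {z in C : |z| ≤ 10}; ||R|| = 10

Note R = 10·U where U is the unit right shift (U x)_k = x_{k-1} (with x_0 := 0); so ||R|| = 10||U|| and sigma(R) = 10·sigma(U). ||R x||^2 = sum_{k≥1} |10x_k|^2 = 100||x||^2, so ||R|| = 10 and sigma(R) ⊂ {|z| ≤ 10}. For any |lambda| < 10, the equation (R - lambda I) x = 0 forces x_1 = 0, then 10x_k = lambda x_{k+1} ⇒ x = 0, so R has no eigenvalues. But (R - lambda I) is not surjective for |lambda| < 10: solving (R - lambda I) x = e_1 would require x_n proportional to (lambda/10)^(-n), which is not in l^2. So every |lambda| < 10 lies in the residual spectrum. The boundary |lambda| = 10 is in the approximate point spectrum (the spectrum is closed). Hence sigma(R) is the closed disk of radius 10.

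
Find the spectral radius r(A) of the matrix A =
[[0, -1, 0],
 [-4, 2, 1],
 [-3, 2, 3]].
r(A) ≈ 4.5688

The eigenvalues of A are the roots of its characteristic polynomial. With M = A (coefficients from the trace, the sum of principal 2x2 minors, and det A):
  p(λ) = det(λ I - M) = λ^3 - 5λ^2 + 9.
No integer candidate from the rational root theorem (±divisors of 9) is a root, so the roots are irrational. The cubic discriminant is Δ = 2313 > 0, so there are three distinct real roots. p(-2) = -19 and p(-1) = 3 have opposite signs, so a root lies in (-2, -1); Newton's method refines it to λ ≈ -1.2044. p(1) = 5 and p(2) = -3 have opposite signs, so a root lies in (1, 2); Newton's method refines it to λ ≈ 1.6356. p(4) = -7 and p(5) = 9 have opposite signs, so a root lies in (4, 5); Newton's method refines it to λ ≈ 4.5688. Check (Vieta): the three roots sum to 5, matching tr M = 5.
Thus the eigenvalues (to 4 decimals) are -1.2044 (modulus 1.2044); 1.6356 (modulus 1.6356); 4.5688 (modulus 4.5688). The spectral radius is the largest modulus: r(A) ≈ 4.5688. (Cross-check: r(A) ≤ ||A||_2 ≈ 6.3803; equality holds whenever A is normal, though it can also hold for some non-normal A.)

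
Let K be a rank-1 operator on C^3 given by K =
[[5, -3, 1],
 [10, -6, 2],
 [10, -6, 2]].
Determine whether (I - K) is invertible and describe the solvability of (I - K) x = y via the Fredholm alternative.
(I - K) is singular (det(I - K) = 0, i.e. 1 ∈ sigma(K)). (I - K) x = y is solvable iff y ⊥ ker((I - K)^*) = span{(5, -3, 1)}, i.e. iff 5y_1 - 3y_2 + y_3 = 0. When solvable, the solutions are x = y + c·(1, 2, 2), c arbitrary (ker(I - K) = span{(1, 2, 2)}, dimension 1).

K has rank 1, so it is an outer product K = u v^T: every row of K is a multiple of one row vector. Reading off the entries, u = (1, 2, 2) and v = (5, -3, 1) (row i of K equals u_i·v^T). A rank-one matrix u v^T satisfies K u = u (v·u) and kills the (2)-dimensional subspace v^⊥, so its characteristic polynomial is lambda^2 (lambda - v·u) with v·u = tr K = 1. Hence the eigenvalues of I - K are 1 (multiplicity 2) and 1 - (1) = 0, so det(I - K) = 0. (Direct check: I - K =
[[-4, 3, -1],
 [-10, 7, -2],
 [-10, 6, -1]]
has determinant 0.) So 1 is an eigenvalue of K and (I - K) is not invertible. The finite-dimensional Fredholm alternative says: either (I - K) is invertible, or ker(I - K) ≠ {0} and then range(I - K) = ker((I - K)^*)^⊥, with dim ker(I - K) = dim ker((I - K)^*). We are in the second case, so we need both kernels. Kernel of I - K: (I - K) u = u - u (v·u) = u - u = 0, so ker(I - K) = span{u} = span{(1, 2, 2)} (it is exactly 1-dimensional because rank(I - K) = 2). Kernel of the adjoint: K is real, so (I - K)^* = I - K^T = I - v u^T, and (I - v u^T) v = v - v (u·v) = 0; hence ker((I - K)^*) = span{v} = span{(5, -3, 1)}. Therefore (I - K) x = y is solvable iff <y, v> = 0, i.e. iff 5y_1 - 3y_2 + y_3 = 0. When this holds, K y = u (v·y) = 0, so (I - K) y = y and x = y is a particular solution; the full solution set is the line x = y + c·u = y + c·(1, 2, 2), c ∈ C.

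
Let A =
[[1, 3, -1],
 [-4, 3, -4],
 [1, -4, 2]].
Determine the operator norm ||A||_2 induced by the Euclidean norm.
||A||_2 ≈ 7.8322 (= sqrt(largest eigenvalue of A^T A))

||A||_2 = sigma_max(A) = sqrt(lambda_max(A^T A)). Form the symmetric matrix M = A^T A =
[[18, -13, 17],
 [-13, 34, -23],
 [17, -23, 21]].
Its characteristic polynomial (trace, sum of principal 2x2 minors, determinant of M give the coefficients) is
  p(λ) = det(λ I - M) = λ^3 - 73λ^2 + 717λ - 121.
No integer candidate from the rational root theorem (±divisors of 121) is a root, so the roots are irrational. The cubic discriminant is Δ = 1190492192 > 0, so there are three distinct real roots. p(0) = -121 and p(1) = 524 have opposite signs, so a root lies in (0, 1); Newton's method refines it to λ ≈ 0.1718. p(11) = 264 and p(12) = -301 have opposite signs, so a root lies in (11, 12); Newton's method refines it to λ ≈ 11.4843. p(61) = -1036 and p(62) = 2049 have opposite signs, so a root lies in (61, 62); Newton's method refines it to λ ≈ 61.344. Check (Vieta): the three roots sum to 73, matching tr M = 73.
So the eigenvalues of A^T A are ≈ 0.1718, 11.4843, 61.344 (all ≥ 0, as they must be for A^T A). The largest is λ_max ≈ 61.344, hence ||A||_2 = sqrt(λ_max) ≈ 7.8322.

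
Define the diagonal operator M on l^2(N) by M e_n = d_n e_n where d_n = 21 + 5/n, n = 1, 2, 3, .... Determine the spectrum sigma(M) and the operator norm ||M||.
sigma(M) = {21 + 5/n : n ≥ 1} ∪ {21}; ||M|| = 26

A bounded diagonal operator on l^2 with diagonal entries d_n has spectrum equal to the closure of {d_n : n ≥ 1}: every d_n is an eigenvalue (with eigenvector e_n), so {d_n} ⊂ sigma(M); the spectrum is closed, so its closure is too; and for lambda not in the closure, (M - lambda I) has bounded inverse (the diagonal entries 1/(d_n - lambda) are bounded). For our sequence d_n = 21 + 5/n, n = 1, 2, 3, ...:
  - {d_n} = {21 + 5/n : n ≥ 1}; the only limit point is 21
  - closure = {21 + 5/n : n ≥ 1} ∪ {21}
For the norm: a diagonal operator has ||M|| = sup_n |d_n|. Here d_n = 21 + 5/n is positive and decreasing, so sup_n |d_n| = d_1 = 21 + 5 = 26. So ||M|| = 26.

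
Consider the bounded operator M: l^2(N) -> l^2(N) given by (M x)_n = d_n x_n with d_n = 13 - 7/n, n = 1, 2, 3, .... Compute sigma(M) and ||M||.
sigma(M) = {13 - 7/n : n ≥ 1} ∪ {13}; ||M|| = 13

A bounded diagonal operator on l^2 with diagonal entries d_n has spectrum equal to the closure of {d_n : n ≥ 1}: every d_n is an eigenvalue (with eigenvector e_n), so {d_n} ⊂ sigma(M); the spectrum is closed, so its closure is too; and for lambda not in the closure, (M - lambda I) has bounded inverse (the diagonal entries 1/(d_n - lambda) are bounded). For our sequence d_n = 13 - 7/n, n = 1, 2, 3, ...:
  - {d_n} = {13 - 7/n : n ≥ 1}; the only limit point is 13
  - closure = {13 - 7/n : n ≥ 1} ∪ {13}
For the norm: a diagonal operator has ||M|| = sup_n |d_n|. Here d_n = 13 - 7/n increases monotonically from d_1 = 6 toward 13, with all terms in [6, 13); so sup_n |d_n| = 13 (the supremum is the limit, not attained). So ||M|| = 13.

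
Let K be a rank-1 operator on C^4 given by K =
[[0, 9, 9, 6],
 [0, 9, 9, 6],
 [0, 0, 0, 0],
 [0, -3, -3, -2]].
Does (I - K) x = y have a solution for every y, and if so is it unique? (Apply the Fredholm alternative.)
(I - K) is invertible (det(I - K) = -6 ≠ 0), so for every y in C^4 the equation (I - K) x = y has a unique solution.

K has rank 1, so it is an outer product K = u v^T: every row of K is a multiple of one row vector. Reading off the entries, u = (3, 3, 0, -1) and v = (0, 3, 3, 2) (row i of K equals u_i·v^T). A rank-one matrix u v^T satisfies K u = u (v·u) and kills the (3)-dimensional subspace v^⊥, so its characteristic polynomial is lambda^3 (lambda - v·u) with v·u = tr K = 7. Hence the eigenvalues of I - K are 1 (multiplicity 3) and 1 - (7) = -6, so det(I - K) = -6. (Direct check: I - K =
[[1, -9, -9, -6],
 [0, -8, -9, -6],
 [0, 0, 1, 0],
 [0, 3, 3, 3]]
has determinant -6.) The finite-dimensional Fredholm alternative says: either (I - K) is invertible, or ker(I - K) ≠ {0} and then range(I - K) = ker((I - K)^*)^⊥, with dim ker(I - K) = dim ker((I - K)^*). Since det(I - K) ≠ 0, 1 is not an eigenvalue of K and ker(I - K) = {0}, so we are in the first case: for every y there is a unique x = (I - K)^(-1) y. Explicitly, by the Sherman–Morrison formula, (I - u v^T)^(-1) = I + u v^T/(1 - v·u), i.e. (I - K)^(-1) = I + K/(-6).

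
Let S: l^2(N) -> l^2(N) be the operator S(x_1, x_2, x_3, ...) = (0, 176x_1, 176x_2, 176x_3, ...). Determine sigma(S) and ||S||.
sigma(S) = closed disk {z in C : |z| ≤ 176}; ||S|| = 176

Note S = 176·U where U is the unit right shift (U x)_k = x_{k-1} (with x_0 := 0); so ||S|| = 176||U|| and sigma(S) = 176·sigma(U). ||S x||^2 = sum_{k≥1} |176x_k|^2 = 30976||x||^2, so ||S|| = 176 and sigma(S) ⊂ {|z| ≤ 176}. For any |lambda| < 176, the equation (S - lambda I) x = 0 forces x_1 = 0, then 176x_k = lambda x_{k+1} ⇒ x = 0, so S has no eigenvalues. But (S - lambda I) is not surjective for |lambda| < 176: solving (S - lambda I) x = e_1 would require x_n proportional to (lambda/176)^(-n), which is not in l^2. So every |lambda| < 176 lies in the residual spectrum. The boundary |lambda| = 176 is in the approximate point spectrum (the spectrum is closed). Hence sigma(S) is the closed disk of radius 176.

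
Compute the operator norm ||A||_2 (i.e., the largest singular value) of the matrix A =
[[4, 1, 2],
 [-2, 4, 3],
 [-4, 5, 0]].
||A||_2 ≈ 8.0551 (= sqrt(largest eigenvalue of A^T A))

||A||_2 = sigma_max(A) = sqrt(lambda_max(A^T A)). Form the symmetric matrix M = A^T A =
[[36, -24, 2],
 [-24, 42, 14],
 [2, 14, 13]].
Its characteristic polynomial (trace, sum of principal 2x2 minors, determinant of M give the coefficients) is
  p(λ) = det(λ I - M) = λ^3 - 91λ^2 + 1750λ - 3600.
No integer candidate from the rational root theorem (±divisors of 3600) is a root, so the roots are irrational. The cubic discriminant is Δ = 3041120100 > 0, so there are three distinct real roots. p(2) = -456 and p(3) = 858 have opposite signs, so a root lies in (2, 3); Newton's method refines it to λ ≈ 2.3329. p(23) = 678 and p(24) = -192 have opposite signs, so a root lies in (23, 24); Newton's method refines it to λ ≈ 23.7833. p(64) = -2192 and p(65) = 300 have opposite signs, so a root lies in (64, 65); Newton's method refines it to λ ≈ 64.8839. Check (Vieta): the three roots sum to 91, matching tr M = 91.
So the eigenvalues of A^T A are ≈ 2.3329, 23.7833, 64.8839 (all ≥ 0, as they must be for A^T A). The largest is λ_max ≈ 64.8839, hence ||A||_2 = sqrt(λ_max) ≈ 8.0551.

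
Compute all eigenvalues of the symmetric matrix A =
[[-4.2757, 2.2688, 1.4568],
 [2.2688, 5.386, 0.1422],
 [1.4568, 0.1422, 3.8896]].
sigma(A) ≈ {-5, 4, 6}

A is real symmetric, so its spectrum consists of real eigenvalues. Expanding the characteristic polynomial of the displayed matrix gives
  det(λ I - A) = p(λ) = λ^3 + (-5)λ^2 + (-26)λ + (119.9989).
Solving p(λ) = 0 yields eigenvalues ≈ -5, 4, 6. (A is shown rounded to 4 decimals, so these recover the underlying integer eigenvalues to within that precision.)
Verification: the trace of A = 5 equals the sum of eigenvalues 5, and det(A) ≈ -119.9989 matches the eigenvalue product -120.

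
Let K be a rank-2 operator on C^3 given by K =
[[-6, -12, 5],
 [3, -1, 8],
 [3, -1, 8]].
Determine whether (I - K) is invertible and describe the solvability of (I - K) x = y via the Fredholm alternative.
(I - K) is invertible (det(I - K) = -21 ≠ 0), so for every y in C^3 the equation (I - K) x = y has a unique solution.

K has rank 2 and factors as K = U V^T = u1 v1^T + u2 v2^T with u1 = (-2, 1, 1), v1 = (3, 3, 2), u2 = (-3, -2, -2), v2 = (0, 2, -3) (multiplying out reproduces the displayed K). The nonzero eigenvalues of U V^T coincide with those of the 2 x 2 matrix G = V^T U = [[v1·u1, v1·u2], [v2·u1, v2·u2]] = [[-1, -19], [-1, 2]], and by the Sylvester determinant identity det(I_3 - U V^T) = det(I_2 - V^T U) = det([[2, 19], [1, -1]]) = (2)(-1) - (19)(1) = -21. (Direct check: I - K =
[[7, 12, -5],
 [-3, 2, -8],
 [-3, 1, -7]]
has determinant -21.) The finite-dimensional Fredholm alternative says: either (I - K) is invertible, or ker(I - K) ≠ {0} and then range(I - K) = ker((I - K)^*)^⊥, with dim ker(I - K) = dim ker((I - K)^*). Since det(I - K) ≠ 0, 1 is not an eigenvalue of K and ker(I - K) = {0}, so we are in the first case: for every y there is a unique x = (I - K)^(-1) y. (Explicitly, by the Woodbury identity, (I - U V^T)^(-1) = I + U (I_2 - G)^(-1) V^T.)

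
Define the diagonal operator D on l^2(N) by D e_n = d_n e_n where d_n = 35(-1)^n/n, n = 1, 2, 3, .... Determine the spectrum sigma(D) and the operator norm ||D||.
sigma(D) = {35(-1)^n/n : n ≥ 1} ∪ {0}; ||D|| = 35

A bounded diagonal operator on l^2 with diagonal entries d_n has spectrum equal to the closure of {d_n : n ≥ 1}: every d_n is an eigenvalue (with eigenvector e_n), so {d_n} ⊂ sigma(D); the spectrum is closed, so its closure is too; and for lambda not in the closure, (D - lambda I) has bounded inverse (the diagonal entries 1/(d_n - lambda) are bounded). For our sequence d_n = 35(-1)^n/n, n = 1, 2, 3, ...:
  - {d_n} = {35(-1)^n/n : n ≥ 1}; the only limit point is 0
  - closure = {35(-1)^n/n : n ≥ 1} ∪ {0}
For the norm: a diagonal operator has ||D|| = sup_n |d_n|. Here |d_n| = 35/n is decreasing, so sup_n |d_n| = |d_1| = 35. So ||D|| = 35.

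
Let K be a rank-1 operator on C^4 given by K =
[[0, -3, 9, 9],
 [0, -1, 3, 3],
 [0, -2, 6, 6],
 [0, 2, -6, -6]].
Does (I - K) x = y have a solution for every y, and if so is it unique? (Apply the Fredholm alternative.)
(I - K) is invertible (det(I - K) = 2 ≠ 0), so for every y in C^4 the equation (I - K) x = y has a unique solution.

K has rank 1, so it is an outer product K = u v^T: every row of K is a multiple of one row vector. Reading off the entries, u = (3, 1, 2, -2) and v = (0, -1, 3, 3) (row i of K equals u_i·v^T). A rank-one matrix u v^T satisfies K u = u (v·u) and kills the (3)-dimensional subspace v^⊥, so its characteristic polynomial is lambda^3 (lambda - v·u) with v·u = tr K = -1. Hence the eigenvalues of I - K are 1 (multiplicity 3) and 1 - (-1) = 2, so det(I - K) = 2. (Direct check: I - K =
[[1, 3, -9, -9],
 [0, 2, -3, -3],
 [0, 2, -5, -6],
 [0, -2, 6, 7]]
has determinant 2.) The finite-dimensional Fredholm alternative says: either (I - K) is invertible, or ker(I - K) ≠ {0} and then range(I - K) = ker((I - K)^*)^⊥, with dim ker(I - K) = dim ker((I - K)^*). Since det(I - K) ≠ 0, 1 is not an eigenvalue of K and ker(I - K) = {0}, so we are in the first case: for every y there is a unique x = (I - K)^(-1) y. Explicitly, by the Sherman–Morrison formula, (I - u v^T)^(-1) = I + u v^T/(1 - v·u), i.e. (I - K)^(-1) = I + K/(2).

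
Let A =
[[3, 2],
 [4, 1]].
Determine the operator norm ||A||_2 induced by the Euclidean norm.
||A||_2 = sqrt((30 + sqrt(800))/2) ≈ 5.3983 (= sqrt(largest eigenvalue of A^T A))

||A||_2 = sigma_max(A) = sqrt(lambda_max(A^T A)). Form the symmetric matrix M = A^T A =
[[25, 10],
 [10, 5]].
Its characteristic polynomial (trace, determinant of M give the coefficients) is
  p(λ) = det(λ I - M) = λ^2 - 30λ + 25.
For λ^2 - 30λ + 25 the discriminant is 800. It is nonnegative but not a perfect square, so the roots are real and irrational: λ = (30 ± sqrt(800))/2 ≈ 29.1421, 0.8579.
So the eigenvalues of A^T A are ≈ 0.8579, 29.1421 (all ≥ 0, as they must be for A^T A). The largest is λ_max = (30 + sqrt(800))/2 ≈ 29.1421, hence ||A||_2 = sqrt(λ_max) = sqrt((30 + sqrt(800))/2) ≈ 5.3983.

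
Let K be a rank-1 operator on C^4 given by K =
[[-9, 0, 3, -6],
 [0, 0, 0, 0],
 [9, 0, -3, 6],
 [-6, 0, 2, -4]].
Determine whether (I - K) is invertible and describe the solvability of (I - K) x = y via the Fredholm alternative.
(I - K) is invertible (det(I - K) = 17 ≠ 0), so for every y in C^4 the equation (I - K) x = y has a unique solution.

K has rank 1, so it is an outer product K = u v^T: every row of K is a multiple of one row vector. Reading off the entries, u = (3, 0, -3, 2) and v = (-3, 0, 1, -2) (row i of K equals u_i·v^T). A rank-one matrix u v^T satisfies K u = u (v·u) and kills the (3)-dimensional subspace v^⊥, so its characteristic polynomial is lambda^3 (lambda - v·u) with v·u = tr K = -16. Hence the eigenvalues of I - K are 1 (multiplicity 3) and 1 - (-16) = 17, so det(I - K) = 17. (Direct check: I - K =
[[10, 0, -3, 6],
 [0, 1, 0, 0],
 [-9, 0, 4, -6],
 [6, 0, -2, 5]]
has determinant 17.) The finite-dimensional Fredholm alternative says: either (I - K) is invertible, or ker(I - K) ≠ {0} and then range(I - K) = ker((I - K)^*)^⊥, with dim ker(I - K) = dim ker((I - K)^*). Since det(I - K) ≠ 0, 1 is not an eigenvalue of K and ker(I - K) = {0}, so we are in the first case: for every y there is a unique x = (I - K)^(-1) y. Explicitly, by the Sherman–Morrison formula, (I - u v^T)^(-1) = I + u v^T/(1 - v·u), i.e. (I - K)^(-1) = I + K/(17).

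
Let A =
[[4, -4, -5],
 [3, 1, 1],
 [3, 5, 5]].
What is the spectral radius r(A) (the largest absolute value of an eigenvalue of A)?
r(A) ≈ 7.3008

The eigenvalues of A are the roots of its characteristic polynomial. With M = A (coefficients from the trace, the sum of principal 2x2 minors, and det A):
  p(λ) = det(λ I - M) = λ^3 - 10λ^2 + 51λ + 12.
No integer candidate from the rational root theorem (±divisors of 12) is a root, so the roots are irrational. The cubic discriminant is Δ = -336552 < 0, so there is one real root and a complex-conjugate pair. p(-1) = -50 and p(0) = 12 have opposite signs, so a root lies in (-1, 0); Newton's method refines it to λ ≈ -0.2251. Dividing out (λ - (-0.2251)) leaves approximately λ^2 - 10.2251λ + 53.302. For λ^2 - 10.2251λ + 53.302 the discriminant is -108.6547. It is negative, so the remaining roots are the complex-conjugate pair λ ≈ 5.1126 ± 5.2119i. Their product equals the constant term, so |λ|^2 ≈ 53.302 and |λ| ≈ 7.3008.
Thus the eigenvalues (to 4 decimals) are -0.2251 (modulus 0.2251); 5.1126 ± 5.2119i (modulus 7.3008). The spectral radius is the largest modulus: r(A) ≈ 7.3008. (Cross-check: r(A) ≤ ||A||_2 ≈ 9.6291; equality holds whenever A is normal, though it can also hold for some non-normal A.)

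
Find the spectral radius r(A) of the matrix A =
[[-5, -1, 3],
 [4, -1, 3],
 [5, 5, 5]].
r(A) ≈ 8.0755

The eigenvalues of A are the roots of its characteristic polynomial. With M = A (coefficients from the trace, the sum of principal 2x2 minors, and det A):
  p(λ) = det(λ I - M) = λ^3 + λ^2 - 51λ - 180.
No integer candidate from the rational root theorem (±divisors of 180) is a root, so the roots are irrational. The cubic discriminant is Δ = -175635 < 0, so there is one real root and a complex-conjugate pair. p(8) = -12 and p(9) = 171 have opposite signs, so a root lies in (8, 9); Newton's method refines it to λ ≈ 8.0755. Dividing out (λ - (8.0755)) leaves approximately λ^2 + 9.0755λ + 22.2896. For λ^2 + 9.0755λ + 22.2896 the discriminant is -6.7932. It is negative, so the remaining roots are the complex-conjugate pair λ ≈ -4.5378 ± 1.3032i. Their product equals the constant term, so |λ|^2 ≈ 22.2896 and |λ| ≈ 4.7212.
Thus the eigenvalues (to 4 decimals) are 8.0755 (modulus 8.0755); -4.5378 ± 1.3032i (modulus 4.7212). The spectral radius is the largest modulus: r(A) ≈ 8.0755. (Cross-check: r(A) ≤ ||A||_2 ≈ 9.7253; equality holds whenever A is normal, though it can also hold for some non-normal A.)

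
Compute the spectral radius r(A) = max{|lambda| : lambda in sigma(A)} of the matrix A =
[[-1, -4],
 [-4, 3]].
r(A) = (2 + sqrt(80))/2 ≈ 5.4721

The eigenvalues of A are the roots of its characteristic polynomial. With M = A (coefficients from the trace and determinant):
  p(λ) = det(λ I - M) = λ^2 - 2λ - 19.
For λ^2 - 2λ - 19 the discriminant is 80. It is nonnegative but not a perfect square, so the roots are real and irrational: λ = (2 ± sqrt(80))/2 ≈ 5.4721, -3.4721.
Thus the eigenvalues (to 4 decimals) are 5.4721 (modulus 5.4721); -3.4721 (modulus 3.4721). The spectral radius is the largest modulus: r(A) = (2 + sqrt(80))/2 ≈ 5.4721. (Cross-check: r(A) ≤ ||A||_2 ≈ 5.4721; equality holds whenever A is normal, though it can also hold for some non-normal A.)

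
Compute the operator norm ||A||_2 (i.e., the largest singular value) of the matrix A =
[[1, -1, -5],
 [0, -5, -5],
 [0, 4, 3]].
||A||_2 ≈ 9.6732 (= sqrt(largest eigenvalue of A^T A))

||A||_2 = sigma_max(A) = sqrt(lambda_max(A^T A)). Form the symmetric matrix M = A^T A =
[[1, -1, -5],
 [-1, 42, 42],
 [-5, 42, 59]].
Its characteristic polynomial (trace, sum of principal 2x2 minors, determinant of M give the coefficients) is
  p(λ) = det(λ I - M) = λ^3 - 102λ^2 + 789λ - 25.
No integer candidate from the rational root theorem (±divisors of 25) is a root, so the roots are irrational. The cubic discriminant is Δ = 4442109633 > 0, so there are three distinct real roots. p(0) = -25 and p(1) = 663 have opposite signs, so a root lies in (0, 1); Newton's method refines it to λ ≈ 0.0318. p(8) = 271 and p(9) = -457 have opposite signs, so a root lies in (8, 9); Newton's method refines it to λ ≈ 8.3975. p(93) = -4489 and p(94) = 3453 have opposite signs, so a root lies in (93, 94); Newton's method refines it to λ ≈ 93.5707. Check (Vieta): the three roots sum to 102, matching tr M = 102.
So the eigenvalues of A^T A are ≈ 0.0318, 8.3975, 93.5707 (all ≥ 0, as they must be for A^T A). The largest is λ_max ≈ 93.5707, hence ||A||_2 = sqrt(λ_max) ≈ 9.6732.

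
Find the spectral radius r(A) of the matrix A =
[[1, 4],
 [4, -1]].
r(A) = sqrt(68)/2 ≈ 4.1231

The eigenvalues of A are the roots of its characteristic polynomial. With M = A (coefficients from the trace and determinant):
  p(λ) = det(λ I - M) = λ^2 - 17.
For λ^2 - 17 the discriminant is 68. It is nonnegative but not a perfect square, so the roots are real and irrational: λ = ± sqrt(68)/2 ≈ 4.1231, -4.1231.
Thus the eigenvalues (to 4 decimals) are 4.1231 (modulus 4.1231); -4.1231 (modulus 4.1231). The spectral radius is the largest modulus: r(A) = sqrt(68)/2 ≈ 4.1231. (Cross-check: r(A) ≤ ||A||_2 ≈ 4.1231; equality holds whenever A is normal, though it can also hold for some non-normal A.)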